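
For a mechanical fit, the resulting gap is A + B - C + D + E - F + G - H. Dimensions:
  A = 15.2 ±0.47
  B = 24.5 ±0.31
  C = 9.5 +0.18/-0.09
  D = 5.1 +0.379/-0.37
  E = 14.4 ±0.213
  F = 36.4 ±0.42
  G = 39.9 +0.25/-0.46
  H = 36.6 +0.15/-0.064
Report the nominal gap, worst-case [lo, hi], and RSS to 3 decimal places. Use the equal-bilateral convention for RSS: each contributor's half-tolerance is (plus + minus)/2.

Stack each dimension's contribution:
  +A: nom +15.200 → Σnom=15.200; wc +0.470/-0.470 → slack +0.470/-0.470; half-tol=0.470, Σhalf²=0.220900
  +B: nom +24.500 → Σnom=39.700; wc +0.310/-0.310 → slack +0.780/-0.780; half-tol=0.310, Σhalf²=0.317000
  -C: nom -9.500 → Σnom=30.200; wc +0.090/-0.180 → slack +0.870/-0.960; half-tol=0.135, Σhalf²=0.335225
  +D: nom +5.100 → Σnom=35.300; wc +0.379/-0.370 → slack +1.249/-1.330; half-tol=0.374, Σhalf²=0.475475
  +E: nom +14.400 → Σnom=49.700; wc +0.213/-0.213 → slack +1.462/-1.543; half-tol=0.213, Σhalf²=0.520844
  -F: nom -36.400 → Σnom=13.300; wc +0.420/-0.420 → slack +1.882/-1.963; half-tol=0.420, Σhalf²=0.697244
  +G: nom +39.900 → Σnom=53.200; wc +0.250/-0.460 → slack +2.132/-2.423; half-tol=0.355, Σhalf²=0.823269
  -H: nom -36.600 → Σnom=16.600; wc +0.064/-0.150 → slack +2.196/-2.573; half-tol=0.107, Σhalf²=0.834718
Nominal = 16.600. Worst-case = [16.600 - 2.573, 16.600 + 2.196] = [14.027, 18.796]. RSS = √0.834718 = 0.914.

nominal=16.600 wc=[14.027,18.796] rss=0.914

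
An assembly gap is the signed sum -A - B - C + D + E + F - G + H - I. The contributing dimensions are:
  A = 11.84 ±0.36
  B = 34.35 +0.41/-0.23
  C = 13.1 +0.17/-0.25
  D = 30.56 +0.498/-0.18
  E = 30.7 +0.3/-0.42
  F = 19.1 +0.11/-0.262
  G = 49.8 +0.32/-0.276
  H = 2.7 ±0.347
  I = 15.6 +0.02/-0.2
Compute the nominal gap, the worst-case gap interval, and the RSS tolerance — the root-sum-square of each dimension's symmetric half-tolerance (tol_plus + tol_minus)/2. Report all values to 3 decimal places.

Stack each dimension's contribution:
  -A: nom -11.840 → Σnom=-11.840; wc +0.360/-0.360 → slack +0.360/-0.360; half-tol=0.360, Σhalf²=0.129600
  -B: nom -34.350 → Σnom=-46.190; wc +0.230/-0.410 → slack +0.590/-0.770; half-tol=0.320, Σhalf²=0.232000
  -C: nom -13.100 → Σnom=-59.290; wc +0.250/-0.170 → slack +0.840/-0.940; half-tol=0.210, Σhalf²=0.276100
  +D: nom +30.560 → Σnom=-28.730; wc +0.498/-0.180 → slack +1.338/-1.120; half-tol=0.339, Σhalf²=0.391021
  +E: nom +30.700 → Σnom=1.970; wc +0.300/-0.420 → slack +1.638/-1.540; half-tol=0.360, Σhalf²=0.520621
  +F: nom +19.100 → Σnom=21.070; wc +0.110/-0.262 → slack +1.748/-1.802; half-tol=0.186, Σhalf²=0.555217
  -G: nom -49.800 → Σnom=-28.730; wc +0.276/-0.320 → slack +2.024/-2.122; half-tol=0.298, Σhalf²=0.644021
  +H: nom +2.700 → Σnom=-26.030; wc +0.347/-0.347 → slack +2.371/-2.469; half-tol=0.347, Σhalf²=0.764430
  -I: nom -15.600 → Σnom=-41.630; wc +0.200/-0.020 → slack +2.571/-2.489; half-tol=0.110, Σhalf²=0.776530
Nominal = -41.630. Worst-case = [-41.630 - 2.489, -41.630 + 2.571] = [-44.119, -39.059]. RSS = √0.776530 = 0.881.

nominal=-41.630 wc=[-44.119,-39.059] rss=0.881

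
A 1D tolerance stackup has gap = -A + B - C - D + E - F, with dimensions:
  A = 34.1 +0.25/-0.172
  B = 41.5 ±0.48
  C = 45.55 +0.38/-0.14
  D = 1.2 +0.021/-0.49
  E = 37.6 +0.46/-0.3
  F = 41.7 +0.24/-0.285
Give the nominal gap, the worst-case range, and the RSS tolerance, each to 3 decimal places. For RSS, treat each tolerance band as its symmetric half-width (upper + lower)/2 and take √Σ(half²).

Stack each dimension's contribution:
  -A: nom -34.100 → Σnom=-34.100; wc +0.172/-0.250 → slack +0.172/-0.250; half-tol=0.211, Σhalf²=0.044521
  +B: nom +41.500 → Σnom=7.400; wc +0.480/-0.480 → slack +0.652/-0.730; half-tol=0.480, Σhalf²=0.274921
  -C: nom -45.550 → Σnom=-38.150; wc +0.140/-0.380 → slack +0.792/-1.110; half-tol=0.260, Σhalf²=0.342521
  -D: nom -1.200 → Σnom=-39.350; wc +0.490/-0.021 → slack +1.282/-1.131; half-tol=0.256, Σhalf²=0.407801
  +E: nom +37.600 → Σnom=-1.750; wc +0.460/-0.300 → slack +1.742/-1.431; half-tol=0.380, Σhalf²=0.552201
  -F: nom -41.700 → Σnom=-43.450; wc +0.285/-0.240 → slack +2.027/-1.671; half-tol=0.262, Σhalf²=0.621107
Nominal = -43.450. Worst-case = [-43.450 - 1.671, -43.450 + 2.027] = [-45.121, -41.423]. RSS = √0.621107 = 0.788.

nominal=-43.450 wc=[-45.121,-41.423] rss=0.788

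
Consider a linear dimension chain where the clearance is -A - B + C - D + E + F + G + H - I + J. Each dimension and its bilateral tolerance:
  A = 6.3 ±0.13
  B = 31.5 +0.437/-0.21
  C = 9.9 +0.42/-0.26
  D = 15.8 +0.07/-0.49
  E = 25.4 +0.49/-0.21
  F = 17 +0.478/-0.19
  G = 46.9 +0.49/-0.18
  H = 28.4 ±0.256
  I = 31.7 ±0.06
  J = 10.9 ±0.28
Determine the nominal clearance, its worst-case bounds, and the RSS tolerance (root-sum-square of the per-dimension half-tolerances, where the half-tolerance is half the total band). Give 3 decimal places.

nominal=53.200 wc=[51.127,56.504] rss=0.900

Stack each dimension's contribution:
  -A: nom -6.300 → Σnom=-6.300; wc +0.130/-0.130 → slack +0.130/-0.130; half-tol=0.130, Σhalf²=0.016900
  -B: nom -31.500 → Σnom=-37.800; wc +0.210/-0.437 → slack +0.340/-0.567; half-tol=0.324, Σhalf²=0.121552
  +C: nom +9.900 → Σnom=-27.900; wc +0.420/-0.260 → slack +0.760/-0.827; half-tol=0.340, Σhalf²=0.237152
  -D: nom -15.800 → Σnom=-43.700; wc +0.490/-0.070 → slack +1.250/-0.897; half-tol=0.280, Σhalf²=0.315552
  +E: nom +25.400 → Σnom=-18.300; wc +0.490/-0.210 → slack +1.740/-1.107; half-tol=0.350, Σhalf²=0.438052
  +F: nom +17.000 → Σnom=-1.300; wc +0.478/-0.190 → slack +2.218/-1.297; half-tol=0.334, Σhalf²=0.549608
  +G: nom +46.900 → Σnom=45.600; wc +0.490/-0.180 → slack +2.708/-1.477; half-tol=0.335, Σhalf²=0.661833
  +H: nom +28.400 → Σnom=74.000; wc +0.256/-0.256 → slack +2.964/-1.733; half-tol=0.256, Σhalf²=0.727369
  -I: nom -31.700 → Σnom=42.300; wc +0.060/-0.060 → slack +3.024/-1.793; half-tol=0.060, Σhalf²=0.730969
  +J: nom +10.900 → Σnom=53.200; wc +0.280/-0.280 → slack +3.304/-2.073; half-tol=0.280, Σhalf²=0.809369
Nominal = 53.200. Worst-case = [53.200 - 2.073, 53.200 + 3.304] = [51.127, 56.504]. RSS = √0.809369 = 0.900.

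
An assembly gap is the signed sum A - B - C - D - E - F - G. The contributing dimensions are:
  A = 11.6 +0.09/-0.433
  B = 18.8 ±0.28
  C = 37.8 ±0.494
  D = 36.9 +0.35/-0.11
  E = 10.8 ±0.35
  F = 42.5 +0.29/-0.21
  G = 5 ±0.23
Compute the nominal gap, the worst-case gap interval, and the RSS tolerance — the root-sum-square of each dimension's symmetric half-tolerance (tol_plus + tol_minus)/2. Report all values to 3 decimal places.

Stack each dimension's contribution:
  +A: nom +11.600 → Σnom=11.600; wc +0.090/-0.433 → slack +0.090/-0.433; half-tol=0.262, Σhalf²=0.068382
  -B: nom -18.800 → Σnom=-7.200; wc +0.280/-0.280 → slack +0.370/-0.713; half-tol=0.280, Σhalf²=0.146782
  -C: nom -37.800 → Σnom=-45.000; wc +0.494/-0.494 → slack +0.864/-1.207; half-tol=0.494, Σhalf²=0.390818
  -D: nom -36.900 → Σnom=-81.900; wc +0.110/-0.350 → slack +0.974/-1.557; half-tol=0.230, Σhalf²=0.443718
  -E: nom -10.800 → Σnom=-92.700; wc +0.350/-0.350 → slack +1.324/-1.907; half-tol=0.350, Σhalf²=0.566218
  -F: nom -42.500 → Σnom=-135.200; wc +0.210/-0.290 → slack +1.534/-2.197; half-tol=0.250, Σhalf²=0.628718
  -G: nom -5.000 → Σnom=-140.200; wc +0.230/-0.230 → slack +1.764/-2.427; half-tol=0.230, Σhalf²=0.681618
Nominal = -140.200. Worst-case = [-140.200 - 2.427, -140.200 + 1.764] = [-142.627, -138.436]. RSS = √0.681618 = 0.826.

nominal=-140.200 wc=[-142.627,-138.436] rss=0.826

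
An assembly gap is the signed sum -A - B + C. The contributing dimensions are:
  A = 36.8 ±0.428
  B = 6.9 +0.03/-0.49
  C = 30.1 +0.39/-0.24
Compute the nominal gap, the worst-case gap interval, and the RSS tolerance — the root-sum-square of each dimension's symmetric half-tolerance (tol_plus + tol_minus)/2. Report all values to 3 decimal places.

nominal=-13.600 wc=[-14.298,-12.292] rss=0.592

Stack each dimension's contribution:
  -A: nom -36.800 → Σnom=-36.800; wc +0.428/-0.428 → slack +0.428/-0.428; half-tol=0.428, Σhalf²=0.183184
  -B: nom -6.900 → Σnom=-43.700; wc +0.490/-0.030 → slack +0.918/-0.458; half-tol=0.260, Σhalf²=0.250784
  +C: nom +30.100 → Σnom=-13.600; wc +0.390/-0.240 → slack +1.308/-0.698; half-tol=0.315, Σhalf²=0.350009
Nominal = -13.600. Worst-case = [-13.600 - 0.698, -13.600 + 1.308] = [-14.298, -12.292]. RSS = √0.350009 = 0.592.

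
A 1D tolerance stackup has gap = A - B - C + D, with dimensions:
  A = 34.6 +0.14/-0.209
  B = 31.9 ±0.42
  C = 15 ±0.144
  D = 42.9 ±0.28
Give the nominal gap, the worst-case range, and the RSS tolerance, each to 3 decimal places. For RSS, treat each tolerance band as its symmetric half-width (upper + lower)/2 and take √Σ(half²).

nominal=30.600 wc=[29.547,31.584] rss=0.553

Stack each dimension's contribution:
  +A: nom +34.600 → Σnom=34.600; wc +0.140/-0.209 → slack +0.140/-0.209; half-tol=0.174, Σhalf²=0.030450
  -B: nom -31.900 → Σnom=2.700; wc +0.420/-0.420 → slack +0.560/-0.629; half-tol=0.420, Σhalf²=0.206850
  -C: nom -15.000 → Σnom=-12.300; wc +0.144/-0.144 → slack +0.704/-0.773; half-tol=0.144, Σhalf²=0.227586
  +D: nom +42.900 → Σnom=30.600; wc +0.280/-0.280 → slack +0.984/-1.053; half-tol=0.280, Σhalf²=0.305986
Nominal = 30.600. Worst-case = [30.600 - 1.053, 30.600 + 0.984] = [29.547, 31.584]. RSS = √0.305986 = 0.553.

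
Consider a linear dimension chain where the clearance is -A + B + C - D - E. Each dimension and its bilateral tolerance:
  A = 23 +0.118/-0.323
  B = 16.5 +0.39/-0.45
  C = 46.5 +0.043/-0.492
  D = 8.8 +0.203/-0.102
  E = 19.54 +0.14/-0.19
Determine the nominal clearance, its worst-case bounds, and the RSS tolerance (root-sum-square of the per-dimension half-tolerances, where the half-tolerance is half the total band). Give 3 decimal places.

nominal=11.660 wc=[10.257,12.708] rss=0.589

Stack each dimension's contribution:
  -A: nom -23.000 → Σnom=-23.000; wc +0.323/-0.118 → slack +0.323/-0.118; half-tol=0.221, Σhalf²=0.048620
  +B: nom +16.500 → Σnom=-6.500; wc +0.390/-0.450 → slack +0.713/-0.568; half-tol=0.420, Σhalf²=0.225020
  +C: nom +46.500 → Σnom=40.000; wc +0.043/-0.492 → slack +0.756/-1.060; half-tol=0.268, Σhalf²=0.296577
  -D: nom -8.800 → Σnom=31.200; wc +0.102/-0.203 → slack +0.858/-1.263; half-tol=0.152, Σhalf²=0.319833
  -E: nom -19.540 → Σnom=11.660; wc +0.190/-0.140 → slack +1.048/-1.403; half-tol=0.165, Σhalf²=0.347058
Nominal = 11.660. Worst-case = [11.660 - 1.403, 11.660 + 1.048] = [10.257, 12.708]. RSS = √0.347058 = 0.589.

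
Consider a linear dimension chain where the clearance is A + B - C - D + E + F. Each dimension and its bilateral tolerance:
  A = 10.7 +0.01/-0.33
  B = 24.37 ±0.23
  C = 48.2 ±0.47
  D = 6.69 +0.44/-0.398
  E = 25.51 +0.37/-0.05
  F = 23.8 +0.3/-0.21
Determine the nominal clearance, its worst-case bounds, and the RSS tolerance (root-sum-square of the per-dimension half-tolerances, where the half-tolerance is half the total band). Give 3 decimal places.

nominal=29.490 wc=[27.760,31.268] rss=0.766

Stack each dimension's contribution:
  +A: nom +10.700 → Σnom=10.700; wc +0.010/-0.330 → slack +0.010/-0.330; half-tol=0.170, Σhalf²=0.028900
  +B: nom +24.370 → Σnom=35.070; wc +0.230/-0.230 → slack +0.240/-0.560; half-tol=0.230, Σhalf²=0.081800
  -C: nom -48.200 → Σnom=-13.130; wc +0.470/-0.470 → slack +0.710/-1.030; half-tol=0.470, Σhalf²=0.302700
  -D: nom -6.690 → Σnom=-19.820; wc +0.398/-0.440 → slack +1.108/-1.470; half-tol=0.419, Σhalf²=0.478261
  +E: nom +25.510 → Σnom=5.690; wc +0.370/-0.050 → slack +1.478/-1.520; half-tol=0.210, Σhalf²=0.522361
  +F: nom +23.800 → Σnom=29.490; wc +0.300/-0.210 → slack +1.778/-1.730; half-tol=0.255, Σhalf²=0.587386
Nominal = 29.490. Worst-case = [29.490 - 1.730, 29.490 + 1.778] = [27.760, 31.268]. RSS = √0.587386 = 0.766.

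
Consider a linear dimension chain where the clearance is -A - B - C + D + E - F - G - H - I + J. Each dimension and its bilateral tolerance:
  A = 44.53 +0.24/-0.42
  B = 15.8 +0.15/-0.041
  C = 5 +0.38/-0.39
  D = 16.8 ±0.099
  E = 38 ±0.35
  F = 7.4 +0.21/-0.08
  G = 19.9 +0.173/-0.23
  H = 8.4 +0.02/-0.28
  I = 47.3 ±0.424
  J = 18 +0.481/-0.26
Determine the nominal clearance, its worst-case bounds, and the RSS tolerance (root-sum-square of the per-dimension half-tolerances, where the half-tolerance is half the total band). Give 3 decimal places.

nominal=-75.530 wc=[-77.836,-72.735] rss=0.894

Stack each dimension's contribution:
  -A: nom -44.530 → Σnom=-44.530; wc +0.420/-0.240 → slack +0.420/-0.240; half-tol=0.330, Σhalf²=0.108900
  -B: nom -15.800 → Σnom=-60.330; wc +0.041/-0.150 → slack +0.461/-0.390; half-tol=0.096, Σhalf²=0.118020
  -C: nom -5.000 → Σnom=-65.330; wc +0.390/-0.380 → slack +0.851/-0.770; half-tol=0.385, Σhalf²=0.266245
  +D: nom +16.800 → Σnom=-48.530; wc +0.099/-0.099 → slack +0.950/-0.869; half-tol=0.099, Σhalf²=0.276046
  +E: nom +38.000 → Σnom=-10.530; wc +0.350/-0.350 → slack +1.300/-1.219; half-tol=0.350, Σhalf²=0.398546
  -F: nom -7.400 → Σnom=-17.930; wc +0.080/-0.210 → slack +1.380/-1.429; half-tol=0.145, Σhalf²=0.419571
  -G: nom -19.900 → Σnom=-37.830; wc +0.230/-0.173 → slack +1.610/-1.602; half-tol=0.202, Σhalf²=0.460174
  -H: nom -8.400 → Σnom=-46.230; wc +0.280/-0.020 → slack +1.890/-1.622; half-tol=0.150, Σhalf²=0.482674
  -I: nom -47.300 → Σnom=-93.530; wc +0.424/-0.424 → slack +2.314/-2.046; half-tol=0.424, Σhalf²=0.662450
  +J: nom +18.000 → Σnom=-75.530; wc +0.481/-0.260 → slack +2.795/-2.306; half-tol=0.370, Σhalf²=0.799720
Nominal = -75.530. Worst-case = [-75.530 - 2.306, -75.530 + 2.795] = [-77.836, -72.735]. RSS = √0.799720 = 0.894.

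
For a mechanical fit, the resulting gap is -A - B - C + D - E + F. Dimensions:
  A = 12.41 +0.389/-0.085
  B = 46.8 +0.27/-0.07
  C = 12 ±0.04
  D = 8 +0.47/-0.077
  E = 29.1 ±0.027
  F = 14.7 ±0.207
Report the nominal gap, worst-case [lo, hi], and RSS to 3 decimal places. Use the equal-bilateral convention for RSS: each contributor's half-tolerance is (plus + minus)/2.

Stack each dimension's contribution:
  -A: nom -12.410 → Σnom=-12.410; wc +0.085/-0.389 → slack +0.085/-0.389; half-tol=0.237, Σhalf²=0.056169
  -B: nom -46.800 → Σnom=-59.210; wc +0.070/-0.270 → slack +0.155/-0.659; half-tol=0.170, Σhalf²=0.085069
  -C: nom -12.000 → Σnom=-71.210; wc +0.040/-0.040 → slack +0.195/-0.699; half-tol=0.040, Σhalf²=0.086669
  +D: nom +8.000 → Σnom=-63.210; wc +0.470/-0.077 → slack +0.665/-0.776; half-tol=0.273, Σhalf²=0.161471
  -E: nom -29.100 → Σnom=-92.310; wc +0.027/-0.027 → slack +0.692/-0.803; half-tol=0.027, Σhalf²=0.162200
  +F: nom +14.700 → Σnom=-77.610; wc +0.207/-0.207 → slack +0.899/-1.010; half-tol=0.207, Σhalf²=0.205049
Nominal = -77.610. Worst-case = [-77.610 - 1.010, -77.610 + 0.899] = [-78.620, -76.711]. RSS = √0.205049 = 0.453.

nominal=-77.610 wc=[-78.620,-76.711] rss=0.453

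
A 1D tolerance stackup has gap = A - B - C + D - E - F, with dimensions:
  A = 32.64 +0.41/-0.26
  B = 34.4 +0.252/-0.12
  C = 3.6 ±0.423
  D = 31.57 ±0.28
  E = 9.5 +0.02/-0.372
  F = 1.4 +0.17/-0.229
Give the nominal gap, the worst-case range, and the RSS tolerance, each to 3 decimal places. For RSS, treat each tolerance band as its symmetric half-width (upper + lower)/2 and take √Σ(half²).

nominal=15.310 wc=[13.905,17.144] rss=0.695

Stack each dimension's contribution:
  +A: nom +32.640 → Σnom=32.640; wc +0.410/-0.260 → slack +0.410/-0.260; half-tol=0.335, Σhalf²=0.112225
  -B: nom -34.400 → Σnom=-1.760; wc +0.120/-0.252 → slack +0.530/-0.512; half-tol=0.186, Σhalf²=0.146821
  -C: nom -3.600 → Σnom=-5.360; wc +0.423/-0.423 → slack +0.953/-0.935; half-tol=0.423, Σhalf²=0.325750
  +D: nom +31.570 → Σnom=26.210; wc +0.280/-0.280 → slack +1.233/-1.215; half-tol=0.280, Σhalf²=0.404150
  -E: nom -9.500 → Σnom=16.710; wc +0.372/-0.020 → slack +1.605/-1.235; half-tol=0.196, Σhalf²=0.442566
  -F: nom -1.400 → Σnom=15.310; wc +0.229/-0.170 → slack +1.834/-1.405; half-tol=0.200, Σhalf²=0.482366
Nominal = 15.310. Worst-case = [15.310 - 1.405, 15.310 + 1.834] = [13.905, 17.144]. RSS = √0.482366 = 0.695.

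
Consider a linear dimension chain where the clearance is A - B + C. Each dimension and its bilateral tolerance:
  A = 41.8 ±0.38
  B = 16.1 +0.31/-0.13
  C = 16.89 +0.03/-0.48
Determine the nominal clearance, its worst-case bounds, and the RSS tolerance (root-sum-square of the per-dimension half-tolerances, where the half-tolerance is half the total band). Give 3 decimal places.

Stack each dimension's contribution:
  +A: nom +41.800 → Σnom=41.800; wc +0.380/-0.380 → slack +0.380/-0.380; half-tol=0.380, Σhalf²=0.144400
  -B: nom -16.100 → Σnom=25.700; wc +0.130/-0.310 → slack +0.510/-0.690; half-tol=0.220, Σhalf²=0.192800
  +C: nom +16.890 → Σnom=42.590; wc +0.030/-0.480 → slack +0.540/-1.170; half-tol=0.255, Σhalf²=0.257825
Nominal = 42.590. Worst-case = [42.590 - 1.170, 42.590 + 0.540] = [41.420, 43.130]. RSS = √0.257825 = 0.508.

nominal=42.590 wc=[41.420,43.130] rss=0.508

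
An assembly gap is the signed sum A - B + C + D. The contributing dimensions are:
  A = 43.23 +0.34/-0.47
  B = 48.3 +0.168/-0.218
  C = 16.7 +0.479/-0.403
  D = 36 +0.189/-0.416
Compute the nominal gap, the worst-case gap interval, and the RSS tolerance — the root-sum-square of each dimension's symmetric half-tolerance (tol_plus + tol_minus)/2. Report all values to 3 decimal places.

nominal=47.630 wc=[46.173,48.856] rss=0.698

Stack each dimension's contribution:
  +A: nom +43.230 → Σnom=43.230; wc +0.340/-0.470 → slack +0.340/-0.470; half-tol=0.405, Σhalf²=0.164025
  -B: nom -48.300 → Σnom=-5.070; wc +0.218/-0.168 → slack +0.558/-0.638; half-tol=0.193, Σhalf²=0.201274
  +C: nom +16.700 → Σnom=11.630; wc +0.479/-0.403 → slack +1.037/-1.041; half-tol=0.441, Σhalf²=0.395755
  +D: nom +36.000 → Σnom=47.630; wc +0.189/-0.416 → slack +1.226/-1.457; half-tol=0.302, Σhalf²=0.487261
Nominal = 47.630. Worst-case = [47.630 - 1.457, 47.630 + 1.226] = [46.173, 48.856]. RSS = √0.487261 = 0.698.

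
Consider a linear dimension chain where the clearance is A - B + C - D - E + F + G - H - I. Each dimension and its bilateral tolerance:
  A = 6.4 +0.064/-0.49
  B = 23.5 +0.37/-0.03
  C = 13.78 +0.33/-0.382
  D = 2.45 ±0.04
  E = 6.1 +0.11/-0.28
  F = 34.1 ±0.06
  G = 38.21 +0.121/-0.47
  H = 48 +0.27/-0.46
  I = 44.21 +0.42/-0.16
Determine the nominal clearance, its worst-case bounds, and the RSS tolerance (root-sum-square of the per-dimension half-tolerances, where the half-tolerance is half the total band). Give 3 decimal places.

nominal=-31.770 wc=[-34.382,-30.225] rss=0.769

Stack each dimension's contribution:
  +A: nom +6.400 → Σnom=6.400; wc +0.064/-0.490 → slack +0.064/-0.490; half-tol=0.277, Σhalf²=0.076729
  -B: nom -23.500 → Σnom=-17.100; wc +0.030/-0.370 → slack +0.094/-0.860; half-tol=0.200, Σhalf²=0.116729
  +C: nom +13.780 → Σnom=-3.320; wc +0.330/-0.382 → slack +0.424/-1.242; half-tol=0.356, Σhalf²=0.243465
  -D: nom -2.450 → Σnom=-5.770; wc +0.040/-0.040 → slack +0.464/-1.282; half-tol=0.040, Σhalf²=0.245065
  -E: nom -6.100 → Σnom=-11.870; wc +0.280/-0.110 → slack +0.744/-1.392; half-tol=0.195, Σhalf²=0.283090
  +F: nom +34.100 → Σnom=22.230; wc +0.060/-0.060 → slack +0.804/-1.452; half-tol=0.060, Σhalf²=0.286690
  +G: nom +38.210 → Σnom=60.440; wc +0.121/-0.470 → slack +0.925/-1.922; half-tol=0.295, Σhalf²=0.374010
  -H: nom -48.000 → Σnom=12.440; wc +0.460/-0.270 → slack +1.385/-2.192; half-tol=0.365, Σhalf²=0.507235
  -I: nom -44.210 → Σnom=-31.770; wc +0.160/-0.420 → slack +1.545/-2.612; half-tol=0.290, Σhalf²=0.591335
Nominal = -31.770. Worst-case = [-31.770 - 2.612, -31.770 + 1.545] = [-34.382, -30.225]. RSS = √0.591335 = 0.769.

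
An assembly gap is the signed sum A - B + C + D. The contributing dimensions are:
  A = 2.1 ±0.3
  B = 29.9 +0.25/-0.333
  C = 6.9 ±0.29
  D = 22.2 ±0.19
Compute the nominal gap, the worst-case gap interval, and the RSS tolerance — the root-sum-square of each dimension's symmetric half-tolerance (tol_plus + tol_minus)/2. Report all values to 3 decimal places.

nominal=1.300 wc=[0.270,2.413] rss=0.543

Stack each dimension's contribution:
  +A: nom +2.100 → Σnom=2.100; wc +0.300/-0.300 → slack +0.300/-0.300; half-tol=0.300, Σhalf²=0.090000
  -B: nom -29.900 → Σnom=-27.800; wc +0.333/-0.250 → slack +0.633/-0.550; half-tol=0.291, Σhalf²=0.174972
  +C: nom +6.900 → Σnom=-20.900; wc +0.290/-0.290 → slack +0.923/-0.840; half-tol=0.290, Σhalf²=0.259072
  +D: nom +22.200 → Σnom=1.300; wc +0.190/-0.190 → slack +1.113/-1.030; half-tol=0.190, Σhalf²=0.295172
Nominal = 1.300. Worst-case = [1.300 - 1.030, 1.300 + 1.113] = [0.270, 2.413]. RSS = √0.295172 = 0.543.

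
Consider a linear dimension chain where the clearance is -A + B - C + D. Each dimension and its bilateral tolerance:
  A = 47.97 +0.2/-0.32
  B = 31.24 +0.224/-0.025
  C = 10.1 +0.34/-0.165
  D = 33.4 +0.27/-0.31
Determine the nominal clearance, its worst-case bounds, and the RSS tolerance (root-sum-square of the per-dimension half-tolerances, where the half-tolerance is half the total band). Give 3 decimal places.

Stack each dimension's contribution:
  -A: nom -47.970 → Σnom=-47.970; wc +0.320/-0.200 → slack +0.320/-0.200; half-tol=0.260, Σhalf²=0.067600
  +B: nom +31.240 → Σnom=-16.730; wc +0.224/-0.025 → slack +0.544/-0.225; half-tol=0.124, Σhalf²=0.083100
  -C: nom -10.100 → Σnom=-26.830; wc +0.165/-0.340 → slack +0.709/-0.565; half-tol=0.253, Σhalf²=0.146857
  +D: nom +33.400 → Σnom=6.570; wc +0.270/-0.310 → slack +0.979/-0.875; half-tol=0.290, Σhalf²=0.230957
Nominal = 6.570. Worst-case = [6.570 - 0.875, 6.570 + 0.979] = [5.695, 7.549]. RSS = √0.230957 = 0.481.

nominal=6.570 wc=[5.695,7.549] rss=0.481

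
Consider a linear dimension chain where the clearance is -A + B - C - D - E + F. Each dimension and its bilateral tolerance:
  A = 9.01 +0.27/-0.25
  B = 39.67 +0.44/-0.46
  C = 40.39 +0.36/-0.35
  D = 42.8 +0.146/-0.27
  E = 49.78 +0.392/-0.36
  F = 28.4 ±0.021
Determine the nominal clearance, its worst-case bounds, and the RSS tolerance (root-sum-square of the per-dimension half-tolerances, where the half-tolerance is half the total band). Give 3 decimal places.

nominal=-73.910 wc=[-75.559,-72.219] rss=0.762

Stack each dimension's contribution:
  -A: nom -9.010 → Σnom=-9.010; wc +0.250/-0.270 → slack +0.250/-0.270; half-tol=0.260, Σhalf²=0.067600
  +B: nom +39.670 → Σnom=30.660; wc +0.440/-0.460 → slack +0.690/-0.730; half-tol=0.450, Σhalf²=0.270100
  -C: nom -40.390 → Σnom=-9.730; wc +0.350/-0.360 → slack +1.040/-1.090; half-tol=0.355, Σhalf²=0.396125
  -D: nom -42.800 → Σnom=-52.530; wc +0.270/-0.146 → slack +1.310/-1.236; half-tol=0.208, Σhalf²=0.439389
  -E: nom -49.780 → Σnom=-102.310; wc +0.360/-0.392 → slack +1.670/-1.628; half-tol=0.376, Σhalf²=0.580765
  +F: nom +28.400 → Σnom=-73.910; wc +0.021/-0.021 → slack +1.691/-1.649; half-tol=0.021, Σhalf²=0.581206
Nominal = -73.910. Worst-case = [-73.910 - 1.649, -73.910 + 1.691] = [-75.559, -72.219]. RSS = √0.581206 = 0.762.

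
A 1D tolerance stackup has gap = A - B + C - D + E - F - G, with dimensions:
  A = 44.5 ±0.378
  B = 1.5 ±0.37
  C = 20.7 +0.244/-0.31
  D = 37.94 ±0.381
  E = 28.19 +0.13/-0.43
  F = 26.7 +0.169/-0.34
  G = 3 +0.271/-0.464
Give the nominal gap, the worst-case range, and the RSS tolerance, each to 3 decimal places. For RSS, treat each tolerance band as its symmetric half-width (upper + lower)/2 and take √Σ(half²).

Stack each dimension's contribution:
  +A: nom +44.500 → Σnom=44.500; wc +0.378/-0.378 → slack +0.378/-0.378; half-tol=0.378, Σhalf²=0.142884
  -B: nom -1.500 → Σnom=43.000; wc +0.370/-0.370 → slack +0.748/-0.748; half-tol=0.370, Σhalf²=0.279784
  +C: nom +20.700 → Σnom=63.700; wc +0.244/-0.310 → slack +0.992/-1.058; half-tol=0.277, Σhalf²=0.356513
  -D: nom -37.940 → Σnom=25.760; wc +0.381/-0.381 → slack +1.373/-1.439; half-tol=0.381, Σhalf²=0.501674
  +E: nom +28.190 → Σnom=53.950; wc +0.130/-0.430 → slack +1.503/-1.869; half-tol=0.280, Σhalf²=0.580074
  -F: nom -26.700 → Σnom=27.250; wc +0.340/-0.169 → slack +1.843/-2.038; half-tol=0.255, Σhalf²=0.644844
  -G: nom -3.000 → Σnom=24.250; wc +0.464/-0.271 → slack +2.307/-2.309; half-tol=0.368, Σhalf²=0.779901
Nominal = 24.250. Worst-case = [24.250 - 2.309, 24.250 + 2.307] = [21.941, 26.557]. RSS = √0.779901 = 0.883.

nominal=24.250 wc=[21.941,26.557] rss=0.883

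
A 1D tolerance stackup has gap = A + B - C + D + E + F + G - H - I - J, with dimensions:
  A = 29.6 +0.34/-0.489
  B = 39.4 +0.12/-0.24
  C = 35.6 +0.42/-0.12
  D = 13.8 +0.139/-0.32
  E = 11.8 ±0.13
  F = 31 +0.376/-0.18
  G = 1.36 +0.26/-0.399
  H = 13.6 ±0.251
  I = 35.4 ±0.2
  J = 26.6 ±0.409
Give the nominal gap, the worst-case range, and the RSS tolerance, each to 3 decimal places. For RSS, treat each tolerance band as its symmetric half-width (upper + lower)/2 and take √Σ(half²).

Stack each dimension's contribution:
  +A: nom +29.600 → Σnom=29.600; wc +0.340/-0.489 → slack +0.340/-0.489; half-tol=0.414, Σhalf²=0.171810
  +B: nom +39.400 → Σnom=69.000; wc +0.120/-0.240 → slack +0.460/-0.729; half-tol=0.180, Σhalf²=0.204210
  -C: nom -35.600 → Σnom=33.400; wc +0.120/-0.420 → slack +0.580/-1.149; half-tol=0.270, Σhalf²=0.277110
  +D: nom +13.800 → Σnom=47.200; wc +0.139/-0.320 → slack +0.719/-1.469; half-tol=0.230, Σhalf²=0.329781
  +E: nom +11.800 → Σnom=59.000; wc +0.130/-0.130 → slack +0.849/-1.599; half-tol=0.130, Σhalf²=0.346681
  +F: nom +31.000 → Σnom=90.000; wc +0.376/-0.180 → slack +1.225/-1.779; half-tol=0.278, Σhalf²=0.423965
  +G: nom +1.360 → Σnom=91.360; wc +0.260/-0.399 → slack +1.485/-2.178; half-tol=0.330, Σhalf²=0.532535
  -H: nom -13.600 → Σnom=77.760; wc +0.251/-0.251 → slack +1.736/-2.429; half-tol=0.251, Σhalf²=0.595536
  -I: nom -35.400 → Σnom=42.360; wc +0.200/-0.200 → slack +1.936/-2.629; half-tol=0.200, Σhalf²=0.635536
  -J: nom -26.600 → Σnom=15.760; wc +0.409/-0.409 → slack +2.345/-3.038; half-tol=0.409, Σhalf²=0.802817
Nominal = 15.760. Worst-case = [15.760 - 3.038, 15.760 + 2.345] = [12.722, 18.105]. RSS = √0.802817 = 0.896.

nominal=15.760 wc=[12.722,18.105] rss=0.896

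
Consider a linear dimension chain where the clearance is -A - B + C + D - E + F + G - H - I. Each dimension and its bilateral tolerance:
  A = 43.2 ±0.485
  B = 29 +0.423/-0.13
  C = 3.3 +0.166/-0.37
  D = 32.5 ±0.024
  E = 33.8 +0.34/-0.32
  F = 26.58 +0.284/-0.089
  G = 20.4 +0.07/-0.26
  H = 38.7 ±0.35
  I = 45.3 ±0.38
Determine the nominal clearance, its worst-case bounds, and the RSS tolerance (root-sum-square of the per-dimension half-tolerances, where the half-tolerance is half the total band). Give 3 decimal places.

Stack each dimension's contribution:
  -A: nom -43.200 → Σnom=-43.200; wc +0.485/-0.485 → slack +0.485/-0.485; half-tol=0.485, Σhalf²=0.235225
  -B: nom -29.000 → Σnom=-72.200; wc +0.130/-0.423 → slack +0.615/-0.908; half-tol=0.276, Σhalf²=0.311677
  +C: nom +3.300 → Σnom=-68.900; wc +0.166/-0.370 → slack +0.781/-1.278; half-tol=0.268, Σhalf²=0.383501
  +D: nom +32.500 → Σnom=-36.400; wc +0.024/-0.024 → slack +0.805/-1.302; half-tol=0.024, Σhalf²=0.384077
  -E: nom -33.800 → Σnom=-70.200; wc +0.320/-0.340 → slack +1.125/-1.642; half-tol=0.330, Σhalf²=0.492977
  +F: nom +26.580 → Σnom=-43.620; wc +0.284/-0.089 → slack +1.409/-1.731; half-tol=0.186, Σhalf²=0.527759
  +G: nom +20.400 → Σnom=-23.220; wc +0.070/-0.260 → slack +1.479/-1.991; half-tol=0.165, Σhalf²=0.554984
  -H: nom -38.700 → Σnom=-61.920; wc +0.350/-0.350 → slack +1.829/-2.341; half-tol=0.350, Σhalf²=0.677484
  -I: nom -45.300 → Σnom=-107.220; wc +0.380/-0.380 → slack +2.209/-2.721; half-tol=0.380, Σhalf²=0.821884
Nominal = -107.220. Worst-case = [-107.220 - 2.721, -107.220 + 2.209] = [-109.941, -105.011]. RSS = √0.821884 = 0.907.

nominal=-107.220 wc=[-109.941,-105.011] rss=0.907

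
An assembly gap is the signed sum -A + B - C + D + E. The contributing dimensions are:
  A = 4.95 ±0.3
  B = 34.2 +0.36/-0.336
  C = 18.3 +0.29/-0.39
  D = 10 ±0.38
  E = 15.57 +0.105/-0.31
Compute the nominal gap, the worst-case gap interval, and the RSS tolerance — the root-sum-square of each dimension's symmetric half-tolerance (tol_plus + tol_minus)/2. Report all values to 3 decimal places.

nominal=36.520 wc=[34.904,38.055] rss=0.717

Stack each dimension's contribution:
  -A: nom -4.950 → Σnom=-4.950; wc +0.300/-0.300 → slack +0.300/-0.300; half-tol=0.300, Σhalf²=0.090000
  +B: nom +34.200 → Σnom=29.250; wc +0.360/-0.336 → slack +0.660/-0.636; half-tol=0.348, Σhalf²=0.211104
  -C: nom -18.300 → Σnom=10.950; wc +0.390/-0.290 → slack +1.050/-0.926; half-tol=0.340, Σhalf²=0.326704
  +D: nom +10.000 → Σnom=20.950; wc +0.380/-0.380 → slack +1.430/-1.306; half-tol=0.380, Σhalf²=0.471104
  +E: nom +15.570 → Σnom=36.520; wc +0.105/-0.310 → slack +1.535/-1.616; half-tol=0.207, Σhalf²=0.514160
Nominal = 36.520. Worst-case = [36.520 - 1.616, 36.520 + 1.535] = [34.904, 38.055]. RSS = √0.514160 = 0.717.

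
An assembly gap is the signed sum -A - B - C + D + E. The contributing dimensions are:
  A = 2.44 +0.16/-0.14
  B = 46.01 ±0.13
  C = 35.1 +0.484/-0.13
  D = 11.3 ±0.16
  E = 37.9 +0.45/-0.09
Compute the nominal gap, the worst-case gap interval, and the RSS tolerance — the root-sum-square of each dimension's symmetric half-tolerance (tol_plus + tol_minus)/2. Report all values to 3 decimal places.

nominal=-34.350 wc=[-35.374,-33.340] rss=0.482

Stack each dimension's contribution:
  -A: nom -2.440 → Σnom=-2.440; wc +0.140/-0.160 → slack +0.140/-0.160; half-tol=0.150, Σhalf²=0.022500
  -B: nom -46.010 → Σnom=-48.450; wc +0.130/-0.130 → slack +0.270/-0.290; half-tol=0.130, Σhalf²=0.039400
  -C: nom -35.100 → Σnom=-83.550; wc +0.130/-0.484 → slack +0.400/-0.774; half-tol=0.307, Σhalf²=0.133649
  +D: nom +11.300 → Σnom=-72.250; wc +0.160/-0.160 → slack +0.560/-0.934; half-tol=0.160, Σhalf²=0.159249
  +E: nom +37.900 → Σnom=-34.350; wc +0.450/-0.090 → slack +1.010/-1.024; half-tol=0.270, Σhalf²=0.232149
Nominal = -34.350. Worst-case = [-34.350 - 1.024, -34.350 + 1.010] = [-35.374, -33.340]. RSS = √0.232149 = 0.482.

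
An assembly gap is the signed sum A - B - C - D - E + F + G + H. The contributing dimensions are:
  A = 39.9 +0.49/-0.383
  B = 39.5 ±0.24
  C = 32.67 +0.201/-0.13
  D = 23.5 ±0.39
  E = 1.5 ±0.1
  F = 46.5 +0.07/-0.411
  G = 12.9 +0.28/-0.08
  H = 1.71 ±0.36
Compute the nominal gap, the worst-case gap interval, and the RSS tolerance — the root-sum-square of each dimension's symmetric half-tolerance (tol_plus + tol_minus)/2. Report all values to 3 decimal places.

Stack each dimension's contribution:
  +A: nom +39.900 → Σnom=39.900; wc +0.490/-0.383 → slack +0.490/-0.383; half-tol=0.436, Σhalf²=0.190532
  -B: nom -39.500 → Σnom=0.400; wc +0.240/-0.240 → slack +0.730/-0.623; half-tol=0.240, Σhalf²=0.248132
  -C: nom -32.670 → Σnom=-32.270; wc +0.130/-0.201 → slack +0.860/-0.824; half-tol=0.166, Σhalf²=0.275523
  -D: nom -23.500 → Σnom=-55.770; wc +0.390/-0.390 → slack +1.250/-1.214; half-tol=0.390, Σhalf²=0.427623
  -E: nom -1.500 → Σnom=-57.270; wc +0.100/-0.100 → slack +1.350/-1.314; half-tol=0.100, Σhalf²=0.437623
  +F: nom +46.500 → Σnom=-10.770; wc +0.070/-0.411 → slack +1.420/-1.725; half-tol=0.240, Σhalf²=0.495463
  +G: nom +12.900 → Σnom=2.130; wc +0.280/-0.080 → slack +1.700/-1.805; half-tol=0.180, Σhalf²=0.527863
  +H: nom +1.710 → Σnom=3.840; wc +0.360/-0.360 → slack +2.060/-2.165; half-tol=0.360, Σhalf²=0.657463
Nominal = 3.840. Worst-case = [3.840 - 2.165, 3.840 + 2.060] = [1.675, 5.900]. RSS = √0.657463 = 0.811.

nominal=3.840 wc=[1.675,5.900] rss=0.811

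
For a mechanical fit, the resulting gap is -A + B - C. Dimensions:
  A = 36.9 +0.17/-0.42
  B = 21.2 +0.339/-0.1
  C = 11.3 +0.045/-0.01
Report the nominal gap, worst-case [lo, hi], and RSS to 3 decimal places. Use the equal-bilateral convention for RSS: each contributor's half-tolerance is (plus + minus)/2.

nominal=-27.000 wc=[-27.315,-26.231] rss=0.369

Stack each dimension's contribution:
  -A: nom -36.900 → Σnom=-36.900; wc +0.420/-0.170 → slack +0.420/-0.170; half-tol=0.295, Σhalf²=0.087025
  +B: nom +21.200 → Σnom=-15.700; wc +0.339/-0.100 → slack +0.759/-0.270; half-tol=0.220, Σhalf²=0.135205
  -C: nom -11.300 → Σnom=-27.000; wc +0.010/-0.045 → slack +0.769/-0.315; half-tol=0.028, Σhalf²=0.135962
Nominal = -27.000. Worst-case = [-27.000 - 0.315, -27.000 + 0.769] = [-27.315, -26.231]. RSS = √0.135962 = 0.369.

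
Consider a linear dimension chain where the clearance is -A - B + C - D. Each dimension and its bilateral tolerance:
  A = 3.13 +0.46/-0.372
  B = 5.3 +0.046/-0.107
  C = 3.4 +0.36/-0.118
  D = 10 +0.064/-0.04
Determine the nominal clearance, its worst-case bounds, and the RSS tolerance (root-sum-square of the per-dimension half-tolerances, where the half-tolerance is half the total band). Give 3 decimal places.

Stack each dimension's contribution:
  -A: nom -3.130 → Σnom=-3.130; wc +0.372/-0.460 → slack +0.372/-0.460; half-tol=0.416, Σhalf²=0.173056
  -B: nom -5.300 → Σnom=-8.430; wc +0.107/-0.046 → slack +0.479/-0.506; half-tol=0.076, Σhalf²=0.178908
  +C: nom +3.400 → Σnom=-5.030; wc +0.360/-0.118 → slack +0.839/-0.624; half-tol=0.239, Σhalf²=0.236029
  -D: nom -10.000 → Σnom=-15.030; wc +0.040/-0.064 → slack +0.879/-0.688; half-tol=0.052, Σhalf²=0.238733
Nominal = -15.030. Worst-case = [-15.030 - 0.688, -15.030 + 0.879] = [-15.718, -14.151]. RSS = √0.238733 = 0.489.

nominal=-15.030 wc=[-15.718,-14.151] rss=0.489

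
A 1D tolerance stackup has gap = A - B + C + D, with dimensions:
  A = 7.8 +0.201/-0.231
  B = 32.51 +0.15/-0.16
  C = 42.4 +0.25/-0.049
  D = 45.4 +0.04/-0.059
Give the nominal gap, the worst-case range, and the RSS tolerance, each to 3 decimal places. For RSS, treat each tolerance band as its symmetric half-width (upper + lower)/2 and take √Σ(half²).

Stack each dimension's contribution:
  +A: nom +7.800 → Σnom=7.800; wc +0.201/-0.231 → slack +0.201/-0.231; half-tol=0.216, Σhalf²=0.046656
  -B: nom -32.510 → Σnom=-24.710; wc +0.160/-0.150 → slack +0.361/-0.381; half-tol=0.155, Σhalf²=0.070681
  +C: nom +42.400 → Σnom=17.690; wc +0.250/-0.049 → slack +0.611/-0.430; half-tol=0.149, Σhalf²=0.093031
  +D: nom +45.400 → Σnom=63.090; wc +0.040/-0.059 → slack +0.651/-0.489; half-tol=0.050, Σhalf²=0.095482
Nominal = 63.090. Worst-case = [63.090 - 0.489, 63.090 + 0.651] = [62.601, 63.741]. RSS = √0.095482 = 0.309.

nominal=63.090 wc=[62.601,63.741] rss=0.309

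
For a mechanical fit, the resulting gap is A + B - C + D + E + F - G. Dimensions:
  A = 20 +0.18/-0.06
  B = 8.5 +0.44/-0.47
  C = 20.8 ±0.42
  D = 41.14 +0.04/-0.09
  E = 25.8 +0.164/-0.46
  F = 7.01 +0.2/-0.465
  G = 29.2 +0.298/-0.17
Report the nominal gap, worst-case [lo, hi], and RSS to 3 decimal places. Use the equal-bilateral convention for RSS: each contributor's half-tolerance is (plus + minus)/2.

Stack each dimension's contribution:
  +A: nom +20.000 → Σnom=20.000; wc +0.180/-0.060 → slack +0.180/-0.060; half-tol=0.120, Σhalf²=0.014400
  +B: nom +8.500 → Σnom=28.500; wc +0.440/-0.470 → slack +0.620/-0.530; half-tol=0.455, Σhalf²=0.221425
  -C: nom -20.800 → Σnom=7.700; wc +0.420/-0.420 → slack +1.040/-0.950; half-tol=0.420, Σhalf²=0.397825
  +D: nom +41.140 → Σnom=48.840; wc +0.040/-0.090 → slack +1.080/-1.040; half-tol=0.065, Σhalf²=0.402050
  +E: nom +25.800 → Σnom=74.640; wc +0.164/-0.460 → slack +1.244/-1.500; half-tol=0.312, Σhalf²=0.499394
  +F: nom +7.010 → Σnom=81.650; wc +0.200/-0.465 → slack +1.444/-1.965; half-tol=0.333, Σhalf²=0.609950
  -G: nom -29.200 → Σnom=52.450; wc +0.170/-0.298 → slack +1.614/-2.263; half-tol=0.234, Σhalf²=0.664706
Nominal = 52.450. Worst-case = [52.450 - 2.263, 52.450 + 1.614] = [50.187, 54.064]. RSS = √0.664706 = 0.815.

nominal=52.450 wc=[50.187,54.064] rss=0.815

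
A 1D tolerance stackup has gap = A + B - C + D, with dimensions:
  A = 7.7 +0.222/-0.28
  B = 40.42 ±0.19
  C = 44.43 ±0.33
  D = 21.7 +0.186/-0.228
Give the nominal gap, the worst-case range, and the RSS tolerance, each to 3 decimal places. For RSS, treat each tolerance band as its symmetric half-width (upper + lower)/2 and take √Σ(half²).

Stack each dimension's contribution:
  +A: nom +7.700 → Σnom=7.700; wc +0.222/-0.280 → slack +0.222/-0.280; half-tol=0.251, Σhalf²=0.063001
  +B: nom +40.420 → Σnom=48.120; wc +0.190/-0.190 → slack +0.412/-0.470; half-tol=0.190, Σhalf²=0.099101
  -C: nom -44.430 → Σnom=3.690; wc +0.330/-0.330 → slack +0.742/-0.800; half-tol=0.330, Σhalf²=0.208001
  +D: nom +21.700 → Σnom=25.390; wc +0.186/-0.228 → slack +0.928/-1.028; half-tol=0.207, Σhalf²=0.250850
Nominal = 25.390. Worst-case = [25.390 - 1.028, 25.390 + 0.928] = [24.362, 26.318]. RSS = √0.250850 = 0.501.

nominal=25.390 wc=[24.362,26.318] rss=0.501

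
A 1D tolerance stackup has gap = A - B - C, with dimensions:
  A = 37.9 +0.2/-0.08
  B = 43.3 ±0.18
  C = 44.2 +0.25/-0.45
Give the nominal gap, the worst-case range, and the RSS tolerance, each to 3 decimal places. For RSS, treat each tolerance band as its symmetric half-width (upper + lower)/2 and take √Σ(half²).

Stack each dimension's contribution:
  +A: nom +37.900 → Σnom=37.900; wc +0.200/-0.080 → slack +0.200/-0.080; half-tol=0.140, Σhalf²=0.019600
  -B: nom -43.300 → Σnom=-5.400; wc +0.180/-0.180 → slack +0.380/-0.260; half-tol=0.180, Σhalf²=0.052000
  -C: nom -44.200 → Σnom=-49.600; wc +0.450/-0.250 → slack +0.830/-0.510; half-tol=0.350, Σhalf²=0.174500
Nominal = -49.600. Worst-case = [-49.600 - 0.510, -49.600 + 0.830] = [-50.110, -48.770]. RSS = √0.174500 = 0.418.

nominal=-49.600 wc=[-50.110,-48.770] rss=0.418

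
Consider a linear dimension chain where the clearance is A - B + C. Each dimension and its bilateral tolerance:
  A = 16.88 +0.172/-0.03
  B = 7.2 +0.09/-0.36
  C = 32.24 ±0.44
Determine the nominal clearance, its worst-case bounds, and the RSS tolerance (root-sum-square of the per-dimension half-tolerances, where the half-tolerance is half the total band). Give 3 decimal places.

nominal=41.920 wc=[41.360,42.892] rss=0.504

Stack each dimension's contribution:
  +A: nom +16.880 → Σnom=16.880; wc +0.172/-0.030 → slack +0.172/-0.030; half-tol=0.101, Σhalf²=0.010201
  -B: nom -7.200 → Σnom=9.680; wc +0.360/-0.090 → slack +0.532/-0.120; half-tol=0.225, Σhalf²=0.060826
  +C: nom +32.240 → Σnom=41.920; wc +0.440/-0.440 → slack +0.972/-0.560; half-tol=0.440, Σhalf²=0.254426
Nominal = 41.920. Worst-case = [41.920 - 0.560, 41.920 + 0.972] = [41.360, 42.892]. RSS = √0.254426 = 0.504.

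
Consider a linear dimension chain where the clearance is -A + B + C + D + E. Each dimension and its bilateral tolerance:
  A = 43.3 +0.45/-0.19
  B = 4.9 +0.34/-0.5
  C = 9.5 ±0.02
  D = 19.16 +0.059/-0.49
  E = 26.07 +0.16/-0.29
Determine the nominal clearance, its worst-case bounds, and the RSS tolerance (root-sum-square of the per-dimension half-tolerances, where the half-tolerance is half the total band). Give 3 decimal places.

nominal=16.330 wc=[14.580,17.099] rss=0.637

Stack each dimension's contribution:
  -A: nom -43.300 → Σnom=-43.300; wc +0.190/-0.450 → slack +0.190/-0.450; half-tol=0.320, Σhalf²=0.102400
  +B: nom +4.900 → Σnom=-38.400; wc +0.340/-0.500 → slack +0.530/-0.950; half-tol=0.420, Σhalf²=0.278800
  +C: nom +9.500 → Σnom=-28.900; wc +0.020/-0.020 → slack +0.550/-0.970; half-tol=0.020, Σhalf²=0.279200
  +D: nom +19.160 → Σnom=-9.740; wc +0.059/-0.490 → slack +0.609/-1.460; half-tol=0.274, Σhalf²=0.354550
  +E: nom +26.070 → Σnom=16.330; wc +0.160/-0.290 → slack +0.769/-1.750; half-tol=0.225, Σhalf²=0.405175
Nominal = 16.330. Worst-case = [16.330 - 1.750, 16.330 + 0.769] = [14.580, 17.099]. RSS = √0.405175 = 0.637.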